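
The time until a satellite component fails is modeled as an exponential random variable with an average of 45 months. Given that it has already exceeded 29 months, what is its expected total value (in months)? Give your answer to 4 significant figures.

74.00

The rate is λ = 1/45 = 0.0222222 per month.
By memorylessness, E[X | X > 29] = 29 + 1/λ = 29 + 45 = 74 months.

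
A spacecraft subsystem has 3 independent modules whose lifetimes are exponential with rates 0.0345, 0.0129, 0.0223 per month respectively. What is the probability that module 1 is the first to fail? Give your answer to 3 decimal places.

The time to first failure is exponential with rate Σλ = 0.0345 + 0.0129 + 0.0223 = 0.0697.
P(module 1 first) = λ_1/Σλ = 0.0345/0.0697 ≈ 0.495.

0.495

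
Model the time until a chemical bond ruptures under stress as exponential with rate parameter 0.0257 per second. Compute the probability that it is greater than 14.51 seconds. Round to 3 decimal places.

0.689

P(X > 14.51) = e^(−λ·14.51) = e^(−0.37291) ≈ 0.689.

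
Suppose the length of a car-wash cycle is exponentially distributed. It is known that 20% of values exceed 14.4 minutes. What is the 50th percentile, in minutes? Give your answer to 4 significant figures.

6.202

e^(−λ·14.4) = 0.20 ⇒ λ = −ln(0.20)/14.4 = 0.111767.
50th percentile: 1 − e^(−λt) = 0.5, t = −ln(0.5)/λ = 6.20174 minutes.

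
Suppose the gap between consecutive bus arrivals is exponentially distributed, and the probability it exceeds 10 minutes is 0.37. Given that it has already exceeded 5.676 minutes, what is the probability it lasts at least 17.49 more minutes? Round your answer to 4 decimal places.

0.1757

From e^(−λ·10) = 0.37, λ = −ln(0.37)/10 = 0.0994252.
Memoryless: P(X > 5.676+17.49 | X > 5.676) = P(X > 17.49) = e^(−0.0994252·17.49) ≈ 0.1757.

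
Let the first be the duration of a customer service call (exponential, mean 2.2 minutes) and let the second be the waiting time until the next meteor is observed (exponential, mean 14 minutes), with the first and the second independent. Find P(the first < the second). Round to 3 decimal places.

0.864

λ_1 = 1/2.2 = 0.454545, λ_2 = 1/14 = 0.0714286.
For independent exponentials, P(the first < the second) = λ_1/(λ_1+λ_2) = 0.454545/0.525974 ≈ 0.864.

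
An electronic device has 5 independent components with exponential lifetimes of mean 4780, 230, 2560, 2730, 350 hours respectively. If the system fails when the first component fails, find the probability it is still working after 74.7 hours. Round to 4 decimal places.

The first failure time is exponential with rate Σλ_i = 1/4780 + 1/230 + 1/2560 + 1/2730 + 1/350 = 0.0081711 per hour.
P(min > 74.7) = e^(−0.0081711·74.7) = e^(−0.61038) ≈ 0.5431.

0.5431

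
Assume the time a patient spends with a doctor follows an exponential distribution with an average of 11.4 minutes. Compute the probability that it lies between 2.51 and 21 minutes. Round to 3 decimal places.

The rate is λ = 1/11.4 = 0.0877193 per minute.
P(2.51 < X < 21) = e^(−λ·2.51) − e^(−λ·21) = 0.80238 − 0.15848 ≈ 0.644.

0.644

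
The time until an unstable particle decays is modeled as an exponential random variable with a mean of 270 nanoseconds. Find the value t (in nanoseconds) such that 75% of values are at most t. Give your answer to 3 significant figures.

The rate is λ = 1/270 = 0.0037037 per nanosecond.
Set 1 − e^(−λt) = 0.75, so t = −ln(0.25)/λ = 1.3863/0.0037037 ≈ 374.299 nanoseconds.

374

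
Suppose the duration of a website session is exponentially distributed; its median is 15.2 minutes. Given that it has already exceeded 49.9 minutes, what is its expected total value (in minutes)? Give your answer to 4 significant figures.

For an exponential, median = ln(2)/λ, so λ = ln 2 / 15.2 = 0.0456018 per minute.
By memorylessness, E[X | X > 49.9] = 49.9 + 1/λ = 49.9 + 21.929 = 71.829 minutes.

71.83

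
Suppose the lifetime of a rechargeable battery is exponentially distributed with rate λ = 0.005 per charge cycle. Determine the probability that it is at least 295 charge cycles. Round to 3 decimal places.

0.229

P(X > 295) = e^(−λ·295) = e^(−1.475) ≈ 0.229.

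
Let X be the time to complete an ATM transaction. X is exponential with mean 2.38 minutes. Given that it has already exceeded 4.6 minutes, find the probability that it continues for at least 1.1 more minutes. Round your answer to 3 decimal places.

The rate is λ = 1/2.38 = 0.420168 per minute.
By the memoryless property, P(X > 4.6+1.1 | X > 4.6) = P(X > 1.1).
P(X > 1.1) = e^(−0.46218) ≈ 0.630.

0.630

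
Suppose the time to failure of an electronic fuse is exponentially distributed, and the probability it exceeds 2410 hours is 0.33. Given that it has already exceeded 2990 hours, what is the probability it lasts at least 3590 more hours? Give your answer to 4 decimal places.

From e^(−λ·2410) = 0.33, λ = −ln(0.33)/2410 = 0.000460026.
Memoryless: P(X > 2990+3590 | X > 2990) = P(X > 3590) = e^(−0.000460026·3590) ≈ 0.1918.

0.1918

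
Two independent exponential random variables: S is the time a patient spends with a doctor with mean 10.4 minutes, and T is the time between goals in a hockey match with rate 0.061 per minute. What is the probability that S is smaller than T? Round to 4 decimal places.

0.6118

λ_1 = 1/10.4 = 0.0961538, λ_2 = 0.061.
For independent exponentials, P(S < T) = λ_1/(λ_1+λ_2) = 0.0961538/0.157154 ≈ 0.6118.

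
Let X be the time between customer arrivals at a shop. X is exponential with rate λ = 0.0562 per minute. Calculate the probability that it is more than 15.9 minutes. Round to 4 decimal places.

0.4092

P(X > 15.9) = e^(−λ·15.9) = e^(−0.89358) ≈ 0.4092.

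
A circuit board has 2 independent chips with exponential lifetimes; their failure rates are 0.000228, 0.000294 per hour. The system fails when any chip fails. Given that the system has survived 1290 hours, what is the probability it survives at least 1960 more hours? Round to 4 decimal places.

Time to first failure ~ Exp(Σλ) with Σλ = 0.000522.
By memorylessness, P(T > 1290+1960 | T > 1290) = P(T > 1960) = e^(−0.000522·1960) ≈ 0.3595.

0.3595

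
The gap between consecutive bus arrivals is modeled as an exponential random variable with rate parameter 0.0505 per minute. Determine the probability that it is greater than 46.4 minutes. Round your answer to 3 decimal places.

P(X > 46.4) = e^(−λ·46.4) = e^(−2.3432) ≈ 0.096.

0.096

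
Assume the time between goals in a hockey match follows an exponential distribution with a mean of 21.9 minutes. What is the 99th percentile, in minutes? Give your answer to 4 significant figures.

The rate is λ = 1/21.9 = 0.0456621 per minute.
Set 1 − e^(−λt) = 0.99, so t = −ln(0.01)/λ = 4.6052/0.0456621 ≈ 100.853 minutes.

100.9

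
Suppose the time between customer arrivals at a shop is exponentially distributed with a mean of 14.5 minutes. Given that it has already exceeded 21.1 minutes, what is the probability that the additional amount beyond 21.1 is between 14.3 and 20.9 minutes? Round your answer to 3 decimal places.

The rate is λ = 1/14.5 = 0.0689655 per minute.
Memoryless: the residual past 21.1 is again Exp(λ).
P(14.3 < residual < 20.9) = e^(−λ·14.3) − e^(−λ·20.9) = 0.37299 − 0.23660 ≈ 0.136.

0.136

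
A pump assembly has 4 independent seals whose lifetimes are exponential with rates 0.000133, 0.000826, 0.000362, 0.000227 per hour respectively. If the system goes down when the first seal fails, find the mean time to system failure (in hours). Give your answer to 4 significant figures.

The time to first failure is exponential with rate Σλ = 0.000133 + 0.000826 + 0.000362 + 0.000227 = 0.001548.
E[min] = 1/Σλ = 1/0.001548 = 645.995 hours.

646.0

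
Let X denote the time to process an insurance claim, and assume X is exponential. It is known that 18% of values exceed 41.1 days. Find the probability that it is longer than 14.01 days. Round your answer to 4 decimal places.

e^(−λ·41.1) = 0.18 ⇒ λ = −ln(0.18)/41.1 = 0.0417226.
P(X > 14.01) = e^(−0.0417226·14.01) = e^(−0.58453) ≈ 0.5574.

0.5574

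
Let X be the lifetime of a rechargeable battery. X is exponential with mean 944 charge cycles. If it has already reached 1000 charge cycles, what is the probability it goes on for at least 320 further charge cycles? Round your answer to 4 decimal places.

The rate is λ = 1/944 = 0.00105932 per charge cycle.
By the memoryless property, P(X > 1000+320 | X > 1000) = P(X > 320).
P(X > 320) = e^(−0.33898) ≈ 0.7125.

0.7125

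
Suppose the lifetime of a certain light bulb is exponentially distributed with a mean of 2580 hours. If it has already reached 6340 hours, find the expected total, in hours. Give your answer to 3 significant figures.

8920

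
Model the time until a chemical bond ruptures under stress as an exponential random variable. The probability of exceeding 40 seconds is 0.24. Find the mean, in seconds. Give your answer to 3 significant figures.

e^(−λ·40) = 0.24 ⇒ λ = −ln(0.24)/40 = 0.0356779.
Mean = 1/λ = 28.0285 seconds.

28.0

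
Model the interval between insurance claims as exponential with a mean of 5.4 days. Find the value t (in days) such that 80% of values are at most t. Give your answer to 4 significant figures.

The rate is λ = 1/5.4 = 0.185185 per day.
Set 1 − e^(−λt) = 0.8, so t = −ln(0.2)/λ = 1.6094/0.185185 ≈ 8.69096 days.

8.691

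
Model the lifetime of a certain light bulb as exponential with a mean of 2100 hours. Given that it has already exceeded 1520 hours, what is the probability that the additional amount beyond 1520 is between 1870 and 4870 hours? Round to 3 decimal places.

0.312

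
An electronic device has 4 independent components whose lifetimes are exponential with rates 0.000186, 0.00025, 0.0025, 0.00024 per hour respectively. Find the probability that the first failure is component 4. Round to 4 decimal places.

0.0756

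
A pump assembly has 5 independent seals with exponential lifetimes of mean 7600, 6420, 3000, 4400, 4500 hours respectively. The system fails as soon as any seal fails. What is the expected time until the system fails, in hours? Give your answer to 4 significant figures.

The first failure time is exponential with rate Σλ_i = 1/7600 + 1/6420 + 1/3000 + 1/4400 + 1/4500 = 0.00107017 per hour.
E[min] = 1/Σλ = 1/0.00107017 = 934.431 hours.

934.4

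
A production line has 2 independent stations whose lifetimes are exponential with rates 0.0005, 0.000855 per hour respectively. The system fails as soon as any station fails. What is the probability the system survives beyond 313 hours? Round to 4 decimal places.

0.6543

The time to first failure is exponential with rate Σλ = 0.0005 + 0.000855 = 0.001355.
P(min > 313) = e^(−0.001355·313) = e^(−0.42411) ≈ 0.6543.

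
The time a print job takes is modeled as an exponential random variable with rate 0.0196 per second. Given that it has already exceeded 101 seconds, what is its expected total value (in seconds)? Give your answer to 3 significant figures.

By memorylessness, E[X | X > 101] = 101 + 1/λ = 101 + 51.0204 = 152.02 seconds.

152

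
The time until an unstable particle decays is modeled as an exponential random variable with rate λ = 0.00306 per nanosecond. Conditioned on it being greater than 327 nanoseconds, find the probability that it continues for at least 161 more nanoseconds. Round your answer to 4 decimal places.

The exponential is memoryless, so the remaining time is again Exp(λ): the condition X > 327 is irrelevant.
P(X > 161) = e^(−0.49266) ≈ 0.6110.

0.6110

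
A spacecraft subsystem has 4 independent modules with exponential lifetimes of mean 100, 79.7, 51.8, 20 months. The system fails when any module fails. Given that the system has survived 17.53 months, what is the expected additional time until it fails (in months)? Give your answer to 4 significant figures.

10.89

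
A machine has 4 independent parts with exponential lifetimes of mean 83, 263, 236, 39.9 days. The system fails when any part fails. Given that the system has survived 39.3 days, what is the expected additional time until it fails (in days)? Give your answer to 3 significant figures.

First-failure rate Σλ = 1/83 + 1/263 + 1/236 + 1/39.9 = 0.0451504.
By memorylessness the expected residual is 1/Σλ = 22.1482 days, regardless of the 39.3 already elapsed.

22.1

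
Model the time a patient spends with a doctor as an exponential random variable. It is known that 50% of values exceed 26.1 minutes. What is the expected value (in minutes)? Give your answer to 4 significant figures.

37.65

e^(−λ·26.1) = 0.50 ⇒ λ = −ln(0.50)/26.1 = 0.0265574.
Mean = 1/λ = 37.6543 minutes.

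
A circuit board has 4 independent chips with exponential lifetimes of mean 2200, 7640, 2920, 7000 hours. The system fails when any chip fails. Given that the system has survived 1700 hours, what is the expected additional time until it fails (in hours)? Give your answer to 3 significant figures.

934

First-failure rate Σλ = 1/2200 + 1/7640 + 1/2920 + 1/7000 = 0.00107076.
By memorylessness the expected residual is 1/Σλ = 933.917 hours, regardless of the 1700 already elapsed.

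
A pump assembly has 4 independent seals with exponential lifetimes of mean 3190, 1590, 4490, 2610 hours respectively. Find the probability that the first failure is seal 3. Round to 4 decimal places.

Rates: λ_i = 1/mean_i → 0.00031348, 0.000628931, 0.000222717, 0.000383142; Σλ = 0.00154827.
P(seal 3 first) = λ_3/Σλ = 0.000222717/0.00154827 ≈ 0.1438.

0.1438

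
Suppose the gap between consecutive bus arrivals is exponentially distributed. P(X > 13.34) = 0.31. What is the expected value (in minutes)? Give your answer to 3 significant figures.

e^(−λ·13.34) = 0.31 ⇒ λ = −ln(0.31)/13.34 = 0.0877948.
Mean = 1/λ = 11.3902 minutes.

11.4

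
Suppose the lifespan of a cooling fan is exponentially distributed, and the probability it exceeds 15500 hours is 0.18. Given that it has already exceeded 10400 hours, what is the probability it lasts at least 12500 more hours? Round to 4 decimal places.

0.2508

From e^(−λ·15500) = 0.18, λ = −ln(0.18)/15500 = 0.000110632.
Memoryless: P(X > 10400+12500 | X > 10400) = P(X > 12500) = e^(−0.000110632·12500) ≈ 0.2508.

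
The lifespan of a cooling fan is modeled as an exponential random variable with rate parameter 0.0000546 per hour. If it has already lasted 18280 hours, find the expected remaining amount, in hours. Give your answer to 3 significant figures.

By memorylessness, the remaining amount past any threshold is again Exp(λ) with mean 1/λ = 18315 hours.

18300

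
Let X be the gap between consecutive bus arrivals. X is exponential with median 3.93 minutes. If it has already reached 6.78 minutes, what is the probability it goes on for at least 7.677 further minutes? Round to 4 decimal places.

For an exponential, median = ln(2)/λ, so λ = ln 2 / 3.93 = 0.176373 per minute.
P(X > s+t | X > s) = e^(−λ(s+t))/e^(−λs) = e^(−λt), independent of s = 6.78.
P(X > 7.677) = e^(−1.354) ≈ 0.2582.

0.2582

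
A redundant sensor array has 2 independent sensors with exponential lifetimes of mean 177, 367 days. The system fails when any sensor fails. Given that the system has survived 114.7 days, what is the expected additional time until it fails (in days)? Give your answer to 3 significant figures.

First-failure rate Σλ = 1/177 + 1/367 = 0.00837451.
By memorylessness the expected residual is 1/Σλ = 119.41 days, regardless of the 114.7 already elapsed.

119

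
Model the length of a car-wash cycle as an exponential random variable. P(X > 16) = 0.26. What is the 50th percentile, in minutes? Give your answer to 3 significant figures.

8.23

e^(−λ·16) = 0.26 ⇒ λ = −ln(0.26)/16 = 0.0841921.
50th percentile: 1 − e^(−λt) = 0.5, t = −ln(0.5)/λ = 8.23292 minutes.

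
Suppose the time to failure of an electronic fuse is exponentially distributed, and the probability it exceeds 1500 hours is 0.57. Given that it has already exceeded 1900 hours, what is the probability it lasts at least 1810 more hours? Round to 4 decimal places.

From e^(−λ·1500) = 0.57, λ = −ln(0.57)/1500 = 0.000374746.
Memoryless: P(X > 1900+1810 | X > 1900) = P(X > 1810) = e^(−0.000374746·1810) ≈ 0.5075.

0.5075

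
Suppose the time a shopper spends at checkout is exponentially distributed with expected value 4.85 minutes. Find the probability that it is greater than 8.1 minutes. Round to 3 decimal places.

The rate is λ = 1/4.85 = 0.206186 per minute.
P(X > 8.1) = e^(−λ·8.1) = e^(−1.6701) ≈ 0.188.

0.188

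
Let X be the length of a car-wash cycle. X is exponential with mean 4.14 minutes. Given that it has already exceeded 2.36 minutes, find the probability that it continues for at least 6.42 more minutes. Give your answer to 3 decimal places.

0.212

The rate is λ = 1/4.14 = 0.241546 per minute.
The exponential is memoryless, so the remaining time is again Exp(λ): the condition X > 2.36 is irrelevant.
P(X > 6.42) = e^(−1.5507) ≈ 0.212.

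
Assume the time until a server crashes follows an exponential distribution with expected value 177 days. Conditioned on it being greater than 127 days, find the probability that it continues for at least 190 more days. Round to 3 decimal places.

The rate is λ = 1/177 = 0.00564972 per day.
The exponential is memoryless, so the remaining time is again Exp(λ): the condition X > 127 is irrelevant.
P(X > 190) = e^(−1.0734) ≈ 0.342.

0.342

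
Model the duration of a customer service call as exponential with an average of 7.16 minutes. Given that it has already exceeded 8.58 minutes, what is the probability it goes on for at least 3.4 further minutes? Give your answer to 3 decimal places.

0.622

The rate is λ = 1/7.16 = 0.139665 per minute.
By the memoryless property, P(X > 8.58+3.4 | X > 8.58) = P(X > 3.4).
P(X > 3.4) = e^(−0.47486) ≈ 0.622.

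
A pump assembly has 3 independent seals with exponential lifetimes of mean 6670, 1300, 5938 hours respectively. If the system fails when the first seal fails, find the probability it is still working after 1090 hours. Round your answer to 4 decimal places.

The first failure time is exponential with rate Σλ_i = 1/6670 + 1/1300 + 1/5938 = 0.00108756 per hour.
P(min > 1090) = e^(−0.00108756·1090) = e^(−1.1854) ≈ 0.3056.

0.3056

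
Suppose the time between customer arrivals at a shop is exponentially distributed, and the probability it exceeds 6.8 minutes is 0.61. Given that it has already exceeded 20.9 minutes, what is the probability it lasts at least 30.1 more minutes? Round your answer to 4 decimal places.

0.1121

From e^(−λ·6.8) = 0.61, λ = −ln(0.61)/6.8 = 0.0726906.
Memoryless: P(X > 20.9+30.1 | X > 20.9) = P(X > 30.1) = e^(−0.0726906·30.1) ≈ 0.1121.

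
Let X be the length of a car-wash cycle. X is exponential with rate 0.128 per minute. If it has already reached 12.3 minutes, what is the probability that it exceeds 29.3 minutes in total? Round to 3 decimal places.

0.113

P(X > s+t | X > s) = e^(−λ(s+t))/e^(−λs) = e^(−λt), independent of s = 12.3.
P(X > 17) = e^(−2.176) ≈ 0.113.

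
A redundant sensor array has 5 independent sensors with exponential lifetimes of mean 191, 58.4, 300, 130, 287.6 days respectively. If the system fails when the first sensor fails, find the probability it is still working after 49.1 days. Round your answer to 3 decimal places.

The first failure time is exponential with rate Σλ_i = 1/191 + 1/58.4 + 1/300 + 1/130 + 1/287.6 = 0.0368616 per day.
P(min > 49.1) = e^(−0.0368616·49.1) = e^(−1.8099) ≈ 0.164.

0.164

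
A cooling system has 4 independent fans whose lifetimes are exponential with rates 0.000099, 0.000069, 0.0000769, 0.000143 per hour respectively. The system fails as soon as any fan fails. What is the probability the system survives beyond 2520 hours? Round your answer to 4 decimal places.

The time to first failure is exponential with rate Σλ = 0.000099 + 0.000069 + 0.0000769 + 0.000143 = 0.0003879.
P(min > 2520) = e^(−0.0003879·2520) = e^(−0.97751) ≈ 0.3762.

0.3762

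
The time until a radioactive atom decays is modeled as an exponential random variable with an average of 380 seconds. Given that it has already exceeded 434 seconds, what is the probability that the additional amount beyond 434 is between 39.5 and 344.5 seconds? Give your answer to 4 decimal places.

0.4974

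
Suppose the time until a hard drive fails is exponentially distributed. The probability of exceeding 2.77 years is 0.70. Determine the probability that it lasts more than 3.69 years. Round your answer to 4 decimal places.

0.6218

e^(−λ·2.77) = 0.70 ⇒ λ = −ln(0.70)/2.77 = 0.128764.
P(X > 3.69) = e^(−0.128764·3.69) = e^(−0.47514) ≈ 0.6218.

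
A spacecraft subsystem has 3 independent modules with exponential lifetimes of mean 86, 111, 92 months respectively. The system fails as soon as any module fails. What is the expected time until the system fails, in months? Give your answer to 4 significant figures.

31.74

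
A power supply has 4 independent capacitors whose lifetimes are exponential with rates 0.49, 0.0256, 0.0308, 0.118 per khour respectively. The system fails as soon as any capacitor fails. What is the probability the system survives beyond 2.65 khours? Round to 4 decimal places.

The time to first failure is exponential with rate Σλ = 0.49 + 0.0256 + 0.0308 + 0.118 = 0.6644.
P(min > 2.65) = e^(−0.6644·2.65) = e^(−1.7607) ≈ 0.1719.

0.1719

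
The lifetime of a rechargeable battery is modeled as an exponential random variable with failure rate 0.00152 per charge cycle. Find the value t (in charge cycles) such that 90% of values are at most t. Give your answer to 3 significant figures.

Set 1 − e^(−λt) = 0.9, so t = −ln(0.1)/λ = 2.3026/0.00152 ≈ 1514.86 charge cycles.

1510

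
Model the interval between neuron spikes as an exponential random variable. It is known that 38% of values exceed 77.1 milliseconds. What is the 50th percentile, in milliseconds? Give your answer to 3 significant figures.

e^(−λ·77.1) = 0.38 ⇒ λ = −ln(0.38)/77.1 = 0.0125497.
50th percentile: 1 − e^(−λt) = 0.5, t = −ln(0.5)/λ = 55.232 milliseconds.

55.2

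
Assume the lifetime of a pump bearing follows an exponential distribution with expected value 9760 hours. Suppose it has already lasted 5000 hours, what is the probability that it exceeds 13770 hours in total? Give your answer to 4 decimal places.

0.4072

The rate is λ = 1/9760 = 0.000102459 per hour.
The exponential is memoryless, so the remaining time is again Exp(λ): the condition X > 5000 is irrelevant.
P(X > 8770) = e^(−0.89857) ≈ 0.4072.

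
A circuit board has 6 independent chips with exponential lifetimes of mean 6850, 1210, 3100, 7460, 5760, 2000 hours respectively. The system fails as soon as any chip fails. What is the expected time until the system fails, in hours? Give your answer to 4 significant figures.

475.6

The first failure time is exponential with rate Σλ_i = 1/6850 + 1/1210 + 1/3100 + 1/7460 + 1/5760 + 1/2000 = 0.00210267 per hour.
E[min] = 1/Σλ = 1/0.00210267 = 475.585 hours.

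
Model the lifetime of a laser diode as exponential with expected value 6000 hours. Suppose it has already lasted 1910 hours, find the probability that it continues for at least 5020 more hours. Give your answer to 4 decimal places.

0.4332

The rate is λ = 1/6000 = 0.000166667 per hour.
The exponential is memoryless, so the remaining time is again Exp(λ): the condition X > 1910 is irrelevant.
P(X > 5020) = e^(−0.83667) ≈ 0.4332.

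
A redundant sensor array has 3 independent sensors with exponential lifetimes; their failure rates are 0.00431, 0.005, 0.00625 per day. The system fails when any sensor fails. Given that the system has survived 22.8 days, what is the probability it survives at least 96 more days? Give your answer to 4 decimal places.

Time to first failure ~ Exp(Σλ) with Σλ = 0.01556.
By memorylessness, P(T > 22.8+96 | T > 22.8) = P(T > 96) = e^(−0.01556·96) ≈ 0.2245.

0.2245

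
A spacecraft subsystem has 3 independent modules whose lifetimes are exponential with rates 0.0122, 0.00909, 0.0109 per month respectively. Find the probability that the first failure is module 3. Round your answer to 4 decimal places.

The time to first failure is exponential with rate Σλ = 0.0122 + 0.00909 + 0.0109 = 0.03219.
P(module 3 first) = λ_3/Σλ = 0.0109/0.03219 ≈ 0.3386.

0.3386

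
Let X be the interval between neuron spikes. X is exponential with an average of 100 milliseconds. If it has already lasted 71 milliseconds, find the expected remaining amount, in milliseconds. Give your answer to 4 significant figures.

The rate is λ = 1/100 = 0.01 per millisecond.
By memorylessness, the remaining amount past any threshold is again Exp(λ) with mean 1/λ = 100 milliseconds.

100.0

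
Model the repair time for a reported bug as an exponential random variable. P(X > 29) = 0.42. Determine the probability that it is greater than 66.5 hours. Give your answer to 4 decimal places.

0.1368

e^(−λ·29) = 0.42 ⇒ λ = −ln(0.42)/29 = 0.0299138.
P(X > 66.5) = e^(−0.0299138·66.5) = e^(−1.9893) ≈ 0.1368.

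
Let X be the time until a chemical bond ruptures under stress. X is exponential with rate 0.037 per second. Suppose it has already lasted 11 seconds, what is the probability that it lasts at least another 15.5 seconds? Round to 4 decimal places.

P(X > s+t | X > s) = e^(−λ(s+t))/e^(−λs) = e^(−λt), independent of s = 11.
P(X > 15.5) = e^(−0.5735) ≈ 0.5635.

0.5635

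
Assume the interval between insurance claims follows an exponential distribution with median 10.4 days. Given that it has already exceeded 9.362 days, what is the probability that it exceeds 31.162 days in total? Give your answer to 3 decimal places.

For an exponential, median = ln(2)/λ, so λ = ln 2 / 10.4 = 0.0666488 per day.
The exponential is memoryless, so the remaining time is again Exp(λ): the condition X > 9.362 is irrelevant.
P(X > 21.8) = e^(−1.4529) ≈ 0.234.

0.234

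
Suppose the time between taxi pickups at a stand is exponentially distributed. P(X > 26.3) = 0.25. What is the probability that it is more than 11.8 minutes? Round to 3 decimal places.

0.537

e^(−λ·26.3) = 0.25 ⇒ λ = −ln(0.25)/26.3 = 0.0527108.
P(X > 11.8) = e^(−0.0527108·11.8) = e^(−0.62199) ≈ 0.537.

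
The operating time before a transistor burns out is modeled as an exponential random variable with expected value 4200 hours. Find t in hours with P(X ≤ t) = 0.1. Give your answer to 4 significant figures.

442.5

The rate is λ = 1/4200 = 0.000238095 per hour.
Set 1 − e^(−λt) = 0.1, so t = −ln(0.9)/λ = 0.10536/0.000238095 ≈ 442.514 hours.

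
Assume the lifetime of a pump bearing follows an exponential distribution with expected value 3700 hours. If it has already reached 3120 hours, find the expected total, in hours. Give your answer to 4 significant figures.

The rate is λ = 1/3700 = 0.00027027 per hour.
By memorylessness, E[X | X > 3120] = 3120 + 1/λ = 3120 + 3700 = 6820 hours.

6820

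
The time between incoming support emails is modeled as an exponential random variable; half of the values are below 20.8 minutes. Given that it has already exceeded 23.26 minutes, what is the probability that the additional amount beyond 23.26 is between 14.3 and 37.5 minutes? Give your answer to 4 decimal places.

For an exponential, median = ln(2)/λ, so λ = ln 2 / 20.8 = 0.0333244 per minute.
Memoryless: the residual past 23.26 is again Exp(λ).
P(14.3 < residual < 37.5) = e^(−λ·14.3) − e^(−λ·37.5) = 0.62093 − 0.28660 ≈ 0.3343.

0.3343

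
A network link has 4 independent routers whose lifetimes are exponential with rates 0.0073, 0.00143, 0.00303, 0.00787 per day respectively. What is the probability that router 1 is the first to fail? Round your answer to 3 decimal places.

0.372

The time to first failure is exponential with rate Σλ = 0.0073 + 0.00143 + 0.00303 + 0.00787 = 0.01963.
P(router 1 first) = λ_1/Σλ = 0.0073/0.01963 ≈ 0.372.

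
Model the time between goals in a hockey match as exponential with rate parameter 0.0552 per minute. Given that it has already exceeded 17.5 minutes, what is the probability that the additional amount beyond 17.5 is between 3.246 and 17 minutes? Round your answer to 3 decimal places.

0.445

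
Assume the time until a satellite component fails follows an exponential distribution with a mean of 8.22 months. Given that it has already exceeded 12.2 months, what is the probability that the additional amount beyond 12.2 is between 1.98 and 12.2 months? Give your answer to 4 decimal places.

0.5593

The rate is λ = 1/8.22 = 0.121655 per month.
Memoryless: the residual past 12.2 is again Exp(λ).
P(1.98 < residual < 12.2) = e^(−λ·1.98) − e^(−λ·12.2) = 0.78594 − 0.22669 ≈ 0.5593.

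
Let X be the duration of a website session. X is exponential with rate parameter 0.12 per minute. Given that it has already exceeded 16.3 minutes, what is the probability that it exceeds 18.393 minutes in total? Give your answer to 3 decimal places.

0.778

By the memoryless property, P(X > 16.3+2.093 | X > 16.3) = P(X > 2.093).
P(X > 2.093) = e^(−0.25116) ≈ 0.778.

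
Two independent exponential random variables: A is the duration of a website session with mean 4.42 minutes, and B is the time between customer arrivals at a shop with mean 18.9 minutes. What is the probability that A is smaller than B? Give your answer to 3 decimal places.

0.810

λ_1 = 1/4.42 = 0.226244, λ_2 = 1/18.9 = 0.0529101.
For independent exponentials, P(A < B) = λ_1/(λ_1+λ_2) = 0.226244/0.279154 ≈ 0.810.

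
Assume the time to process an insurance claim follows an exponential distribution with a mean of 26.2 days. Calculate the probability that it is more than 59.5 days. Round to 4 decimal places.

The rate is λ = 1/26.2 = 0.0381679 per day.
P(X > 59.5) = e^(−λ·59.5) = e^(−2.271) ≈ 0.1032.

0.1032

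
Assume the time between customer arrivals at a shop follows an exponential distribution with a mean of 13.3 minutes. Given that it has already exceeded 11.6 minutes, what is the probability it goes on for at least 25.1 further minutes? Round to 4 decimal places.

0.1515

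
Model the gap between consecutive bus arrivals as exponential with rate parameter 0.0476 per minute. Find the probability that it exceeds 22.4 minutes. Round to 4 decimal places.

0.3443

P(X > 22.4) = e^(−λ·22.4) = e^(−1.0662) ≈ 0.3443.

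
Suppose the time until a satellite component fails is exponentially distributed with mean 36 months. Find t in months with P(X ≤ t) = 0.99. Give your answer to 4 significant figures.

165.8

The rate is λ = 1/36 = 0.0277778 per month.
Set 1 − e^(−λt) = 0.99, so t = −ln(0.01)/λ = 4.6052/0.0277778 ≈ 165.786 months.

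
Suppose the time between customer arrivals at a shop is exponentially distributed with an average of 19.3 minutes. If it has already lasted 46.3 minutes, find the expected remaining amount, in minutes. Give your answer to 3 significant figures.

The rate is λ = 1/19.3 = 0.0518135 per minute.
By memorylessness, the remaining amount past any threshold is again Exp(λ) with mean 1/λ = 19.3 minutes.

19.3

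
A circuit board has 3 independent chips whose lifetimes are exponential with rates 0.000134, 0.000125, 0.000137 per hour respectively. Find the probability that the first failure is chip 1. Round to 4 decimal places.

0.3384

The time to first failure is exponential with rate Σλ = 0.000134 + 0.000125 + 0.000137 = 0.000396.
P(chip 1 first) = λ_1/Σλ = 0.000134/0.000396 ≈ 0.3384.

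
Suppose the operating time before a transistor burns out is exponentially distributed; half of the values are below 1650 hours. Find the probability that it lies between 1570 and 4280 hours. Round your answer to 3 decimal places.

For an exponential, median = ln(2)/λ, so λ = ln 2 / 1650 = 0.000420089 per hour.
P(1570 < X < 4280) = e^(−λ·1570) − e^(−λ·4280) = 0.51709 − 0.16563 ≈ 0.351.

0.351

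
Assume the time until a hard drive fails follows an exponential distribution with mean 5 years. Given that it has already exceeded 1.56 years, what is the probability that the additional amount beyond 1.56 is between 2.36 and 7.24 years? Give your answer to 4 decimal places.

The rate is λ = 1/5 = 0.2 per year.
Memoryless: the residual past 1.56 is again Exp(λ).
P(2.36 < residual < 7.24) = e^(−λ·2.36) − e^(−λ·7.24) = 0.62375 − 0.23504 ≈ 0.3887.

0.3887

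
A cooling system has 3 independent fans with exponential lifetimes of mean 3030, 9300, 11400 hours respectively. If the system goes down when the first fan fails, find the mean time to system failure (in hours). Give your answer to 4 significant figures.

1904

The first failure time is exponential with rate Σλ_i = 1/3030 + 1/9300 + 1/11400 = 0.000525279 per hour.
E[min] = 1/Σλ = 1/0.000525279 = 1903.75 hours.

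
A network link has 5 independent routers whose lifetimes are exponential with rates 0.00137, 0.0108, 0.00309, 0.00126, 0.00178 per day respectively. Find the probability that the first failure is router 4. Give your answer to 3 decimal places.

0.069

The time to first failure is exponential with rate Σλ = 0.00137 + 0.0108 + 0.00309 + 0.00126 + 0.00178 = 0.0183.
P(router 4 first) = λ_4/Σλ = 0.00126/0.0183 ≈ 0.069.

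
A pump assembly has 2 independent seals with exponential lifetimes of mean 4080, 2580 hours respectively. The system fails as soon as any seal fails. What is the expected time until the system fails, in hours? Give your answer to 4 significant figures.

The first failure time is exponential with rate Σλ_i = 1/4080 + 1/2580 = 0.000632695 per hour.
E[min] = 1/Σλ = 1/0.000632695 = 1580.54 hours.

1581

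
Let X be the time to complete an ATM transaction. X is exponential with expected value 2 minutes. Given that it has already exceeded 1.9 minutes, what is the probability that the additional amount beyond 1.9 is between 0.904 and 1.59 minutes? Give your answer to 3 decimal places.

The rate is λ = 1/2 = 0.5 per minute.
Memoryless: the residual past 1.9 is again Exp(λ).
P(0.904 < residual < 1.59) = e^(−λ·0.904) − e^(−λ·1.59) = 0.63635 − 0.45158 ≈ 0.185.

0.185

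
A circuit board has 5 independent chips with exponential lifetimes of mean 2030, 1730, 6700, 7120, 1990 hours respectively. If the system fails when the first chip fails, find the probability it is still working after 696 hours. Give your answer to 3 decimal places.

0.273

The first failure time is exponential with rate Σλ_i = 1/2030 + 1/1730 + 1/6700 + 1/7120 + 1/1990 = 0.00186286 per hour.
P(min > 696) = e^(−0.00186286·696) = e^(−1.2966) ≈ 0.273.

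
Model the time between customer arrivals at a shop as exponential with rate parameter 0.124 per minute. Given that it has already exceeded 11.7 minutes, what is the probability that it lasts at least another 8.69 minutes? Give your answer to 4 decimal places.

By the memoryless property, P(X > 11.7+8.69 | X > 11.7) = P(X > 8.69).
P(X > 8.69) = e^(−1.0776) ≈ 0.3404.

0.3404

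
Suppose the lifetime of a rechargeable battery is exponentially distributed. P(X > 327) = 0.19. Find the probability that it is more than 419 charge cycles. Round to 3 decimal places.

0.119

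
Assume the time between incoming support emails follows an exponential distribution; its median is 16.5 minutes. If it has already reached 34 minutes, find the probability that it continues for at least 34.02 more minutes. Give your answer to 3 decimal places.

0.240

For an exponential, median = ln(2)/λ, so λ = ln 2 / 16.5 = 0.0420089 per minute.
The exponential is memoryless, so the remaining time is again Exp(λ): the condition X > 34 is irrelevant.
P(X > 34.02) = e^(−1.4291) ≈ 0.240.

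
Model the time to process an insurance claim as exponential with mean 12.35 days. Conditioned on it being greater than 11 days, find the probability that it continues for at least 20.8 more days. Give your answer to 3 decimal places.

0.186

The rate is λ = 1/12.35 = 0.0809717 per day.
By the memoryless property, P(X > 11+20.8 | X > 11) = P(X > 20.8).
P(X > 20.8) = e^(−1.6842) ≈ 0.186.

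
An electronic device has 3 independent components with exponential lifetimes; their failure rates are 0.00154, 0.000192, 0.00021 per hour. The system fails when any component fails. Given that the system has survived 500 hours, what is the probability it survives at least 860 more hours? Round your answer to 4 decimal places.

0.1882

Time to first failure ~ Exp(Σλ) with Σλ = 0.001942.
By memorylessness, P(T > 500+860 | T > 500) = P(T > 860) = e^(−0.001942·860) ≈ 0.1882.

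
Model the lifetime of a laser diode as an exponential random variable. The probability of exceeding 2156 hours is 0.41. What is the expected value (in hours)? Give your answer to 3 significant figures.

2420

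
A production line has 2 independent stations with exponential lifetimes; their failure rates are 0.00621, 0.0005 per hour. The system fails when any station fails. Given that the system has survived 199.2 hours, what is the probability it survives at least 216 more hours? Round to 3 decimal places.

0.235

Time to first failure ~ Exp(Σλ) with Σλ = 0.00671.
By memorylessness, P(T > 199.2+216 | T > 199.2) = P(T > 216) = e^(−0.00671·216) ≈ 0.235.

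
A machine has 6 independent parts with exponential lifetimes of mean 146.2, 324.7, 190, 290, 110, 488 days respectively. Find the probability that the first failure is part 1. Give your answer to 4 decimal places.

Rates: λ_i = 1/mean_i → 0.00683995, 0.00307977, 0.00526316, 0.00344828, 0.00909091, 0.00204918; Σλ = 0.0297712.
P(part 1 first) = λ_1/Σλ = 0.00683995/0.0297712 ≈ 0.2298.

0.2298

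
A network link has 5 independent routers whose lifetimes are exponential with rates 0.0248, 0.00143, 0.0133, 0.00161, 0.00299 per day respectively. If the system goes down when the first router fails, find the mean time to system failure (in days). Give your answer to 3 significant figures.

22.7

The time to first failure is exponential with rate Σλ = 0.0248 + 0.00143 + 0.0133 + 0.00161 + 0.00299 = 0.04413.
E[min] = 1/Σλ = 1/0.04413 = 22.6603 days.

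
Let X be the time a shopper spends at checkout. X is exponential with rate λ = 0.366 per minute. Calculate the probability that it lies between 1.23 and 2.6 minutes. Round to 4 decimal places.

0.2514

P(1.23 < X < 2.6) = e^(−λ·1.23) − e^(−λ·2.6) = 0.63751 − 0.38612 ≈ 0.2514.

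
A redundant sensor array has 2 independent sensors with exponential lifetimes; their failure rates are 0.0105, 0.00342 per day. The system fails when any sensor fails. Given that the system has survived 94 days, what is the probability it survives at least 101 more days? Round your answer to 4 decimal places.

0.2451

Time to first failure ~ Exp(Σλ) with Σλ = 0.01392.
By memorylessness, P(T > 94+101 | T > 94) = P(T > 101) = e^(−0.01392·101) ≈ 0.2451.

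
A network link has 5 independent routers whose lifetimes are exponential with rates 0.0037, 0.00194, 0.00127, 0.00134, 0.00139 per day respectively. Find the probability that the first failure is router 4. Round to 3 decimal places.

The time to first failure is exponential with rate Σλ = 0.0037 + 0.00194 + 0.00127 + 0.00134 + 0.00139 = 0.00964.
P(router 4 first) = λ_4/Σλ = 0.00134/0.00964 ≈ 0.139.

0.139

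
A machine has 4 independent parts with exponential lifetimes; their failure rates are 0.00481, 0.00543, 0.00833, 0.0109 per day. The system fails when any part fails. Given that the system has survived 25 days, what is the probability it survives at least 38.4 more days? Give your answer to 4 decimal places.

0.3225

Time to first failure ~ Exp(Σλ) with Σλ = 0.02947.
By memorylessness, P(T > 25+38.4 | T > 25) = P(T > 38.4) = e^(−0.02947·38.4) ≈ 0.3225.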